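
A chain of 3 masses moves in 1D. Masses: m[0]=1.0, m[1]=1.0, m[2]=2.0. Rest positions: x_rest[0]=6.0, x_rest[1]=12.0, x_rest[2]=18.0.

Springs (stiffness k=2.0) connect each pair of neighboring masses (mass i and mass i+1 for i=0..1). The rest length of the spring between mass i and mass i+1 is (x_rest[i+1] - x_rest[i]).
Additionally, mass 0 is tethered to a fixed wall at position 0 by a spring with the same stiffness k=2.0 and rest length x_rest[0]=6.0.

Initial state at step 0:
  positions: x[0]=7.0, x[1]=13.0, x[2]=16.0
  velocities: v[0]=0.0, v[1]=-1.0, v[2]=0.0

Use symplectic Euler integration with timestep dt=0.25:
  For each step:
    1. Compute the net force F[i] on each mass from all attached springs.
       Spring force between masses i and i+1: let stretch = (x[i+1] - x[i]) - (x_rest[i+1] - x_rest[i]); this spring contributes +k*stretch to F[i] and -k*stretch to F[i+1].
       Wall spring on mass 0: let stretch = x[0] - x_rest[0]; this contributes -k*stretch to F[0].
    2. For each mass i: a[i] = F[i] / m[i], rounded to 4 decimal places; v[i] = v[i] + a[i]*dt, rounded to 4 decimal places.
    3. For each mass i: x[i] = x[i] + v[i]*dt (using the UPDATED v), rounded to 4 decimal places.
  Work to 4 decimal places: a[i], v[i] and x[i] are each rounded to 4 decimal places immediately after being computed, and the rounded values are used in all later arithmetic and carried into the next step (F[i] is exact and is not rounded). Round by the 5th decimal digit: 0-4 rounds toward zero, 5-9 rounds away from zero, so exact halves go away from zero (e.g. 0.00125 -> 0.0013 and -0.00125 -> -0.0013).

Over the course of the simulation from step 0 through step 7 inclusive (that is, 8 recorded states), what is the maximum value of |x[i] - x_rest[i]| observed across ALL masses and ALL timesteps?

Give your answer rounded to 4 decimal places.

Answer: 2.5528

Derivation:
Step 0: x=[7.0000 13.0000 16.0000] v=[0.0000 -1.0000 0.0000]
Step 1: x=[6.8750 12.3750 16.1875] v=[-0.5000 -2.5000 0.7500]
Step 2: x=[6.5781 11.5391 16.5117] v=[-1.1875 -3.3438 1.2969]
Step 3: x=[6.0791 10.7046 16.9002] v=[-1.9961 -3.3380 1.5538]
Step 4: x=[5.3984 10.0664 17.2764] v=[-2.7229 -2.5530 1.5049]
Step 5: x=[4.6264 9.7459 17.5770] v=[-3.0881 -1.2820 1.2024]
Step 6: x=[3.9160 9.7644 17.7632] v=[-2.8416 0.0738 0.7446]
Step 7: x=[3.4472 10.0517 17.8244] v=[-1.8754 1.1490 0.2449]
Max displacement = 2.5528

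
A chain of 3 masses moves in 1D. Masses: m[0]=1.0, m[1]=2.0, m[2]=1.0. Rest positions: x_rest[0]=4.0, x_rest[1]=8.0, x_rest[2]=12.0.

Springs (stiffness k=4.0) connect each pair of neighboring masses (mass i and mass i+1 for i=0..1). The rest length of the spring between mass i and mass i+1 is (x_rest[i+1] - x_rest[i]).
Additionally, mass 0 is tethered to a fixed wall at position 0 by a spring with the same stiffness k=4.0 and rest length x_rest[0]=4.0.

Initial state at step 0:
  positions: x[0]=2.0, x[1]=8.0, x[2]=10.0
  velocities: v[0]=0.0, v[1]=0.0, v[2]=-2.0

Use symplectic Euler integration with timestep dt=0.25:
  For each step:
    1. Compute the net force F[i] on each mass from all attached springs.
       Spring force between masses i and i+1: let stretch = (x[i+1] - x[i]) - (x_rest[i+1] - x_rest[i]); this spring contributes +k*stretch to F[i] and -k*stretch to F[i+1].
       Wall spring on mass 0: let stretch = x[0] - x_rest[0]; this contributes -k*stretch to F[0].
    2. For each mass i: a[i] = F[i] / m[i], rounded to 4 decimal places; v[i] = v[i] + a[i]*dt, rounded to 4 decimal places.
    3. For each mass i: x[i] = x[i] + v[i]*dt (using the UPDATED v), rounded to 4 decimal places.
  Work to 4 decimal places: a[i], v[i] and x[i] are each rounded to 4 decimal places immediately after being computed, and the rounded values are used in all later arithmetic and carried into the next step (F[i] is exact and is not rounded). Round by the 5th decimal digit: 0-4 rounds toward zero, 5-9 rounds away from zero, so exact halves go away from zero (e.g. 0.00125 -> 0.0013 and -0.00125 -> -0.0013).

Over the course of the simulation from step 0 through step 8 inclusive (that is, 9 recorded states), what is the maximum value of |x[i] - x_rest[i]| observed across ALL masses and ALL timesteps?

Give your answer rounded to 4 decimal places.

Answer: 2.6050

Derivation:
Step 0: x=[2.0000 8.0000 10.0000] v=[0.0000 0.0000 -2.0000]
Step 1: x=[3.0000 7.5000 10.0000] v=[4.0000 -2.0000 0.0000]
Step 2: x=[4.3750 6.7500 10.3750] v=[5.5000 -3.0000 1.5000]
Step 3: x=[5.2500 6.1563 10.8438] v=[3.5000 -2.3750 1.8750]
Step 4: x=[5.0391 6.0352 11.1407] v=[-0.8437 -0.4844 1.1875]
Step 5: x=[3.8174 6.4278 11.1612] v=[-4.8867 1.5703 0.0820]
Step 6: x=[2.2940 7.0858 10.9984] v=[-6.0937 2.6318 -0.6514]
Step 7: x=[1.3950 7.6339 10.8574] v=[-3.5959 2.1922 -0.5640]
Step 8: x=[1.7070 7.8050 10.9105] v=[1.2480 0.6845 0.2125]
Max displacement = 2.6050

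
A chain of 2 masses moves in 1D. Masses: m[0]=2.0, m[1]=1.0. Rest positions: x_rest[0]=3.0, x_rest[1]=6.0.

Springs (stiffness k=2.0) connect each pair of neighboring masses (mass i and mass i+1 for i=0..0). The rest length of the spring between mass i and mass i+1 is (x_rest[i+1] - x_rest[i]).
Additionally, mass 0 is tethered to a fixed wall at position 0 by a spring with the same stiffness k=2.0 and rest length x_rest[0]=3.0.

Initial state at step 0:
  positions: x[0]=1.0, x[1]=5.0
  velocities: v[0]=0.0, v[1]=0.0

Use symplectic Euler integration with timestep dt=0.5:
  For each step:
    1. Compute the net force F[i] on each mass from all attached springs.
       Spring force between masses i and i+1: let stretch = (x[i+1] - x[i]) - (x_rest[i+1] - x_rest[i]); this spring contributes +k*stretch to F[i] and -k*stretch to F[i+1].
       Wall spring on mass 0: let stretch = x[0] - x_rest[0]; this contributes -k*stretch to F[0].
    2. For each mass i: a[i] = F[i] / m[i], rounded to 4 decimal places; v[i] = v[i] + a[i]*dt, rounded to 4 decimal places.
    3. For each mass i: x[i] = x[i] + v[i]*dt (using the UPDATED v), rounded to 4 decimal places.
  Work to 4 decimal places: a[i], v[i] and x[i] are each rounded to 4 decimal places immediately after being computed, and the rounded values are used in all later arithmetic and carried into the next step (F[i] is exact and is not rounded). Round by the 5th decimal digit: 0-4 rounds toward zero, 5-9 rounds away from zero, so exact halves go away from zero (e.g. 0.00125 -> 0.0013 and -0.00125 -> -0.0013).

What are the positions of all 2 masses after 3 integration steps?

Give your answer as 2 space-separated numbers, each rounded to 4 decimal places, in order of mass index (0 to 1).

Answer: 3.4063 4.5625

Derivation:
Step 0: x=[1.0000 5.0000] v=[0.0000 0.0000]
Step 1: x=[1.7500 4.5000] v=[1.5000 -1.0000]
Step 2: x=[2.7500 4.1250] v=[2.0000 -0.7500]
Step 3: x=[3.4063 4.5625] v=[1.3125 0.8750]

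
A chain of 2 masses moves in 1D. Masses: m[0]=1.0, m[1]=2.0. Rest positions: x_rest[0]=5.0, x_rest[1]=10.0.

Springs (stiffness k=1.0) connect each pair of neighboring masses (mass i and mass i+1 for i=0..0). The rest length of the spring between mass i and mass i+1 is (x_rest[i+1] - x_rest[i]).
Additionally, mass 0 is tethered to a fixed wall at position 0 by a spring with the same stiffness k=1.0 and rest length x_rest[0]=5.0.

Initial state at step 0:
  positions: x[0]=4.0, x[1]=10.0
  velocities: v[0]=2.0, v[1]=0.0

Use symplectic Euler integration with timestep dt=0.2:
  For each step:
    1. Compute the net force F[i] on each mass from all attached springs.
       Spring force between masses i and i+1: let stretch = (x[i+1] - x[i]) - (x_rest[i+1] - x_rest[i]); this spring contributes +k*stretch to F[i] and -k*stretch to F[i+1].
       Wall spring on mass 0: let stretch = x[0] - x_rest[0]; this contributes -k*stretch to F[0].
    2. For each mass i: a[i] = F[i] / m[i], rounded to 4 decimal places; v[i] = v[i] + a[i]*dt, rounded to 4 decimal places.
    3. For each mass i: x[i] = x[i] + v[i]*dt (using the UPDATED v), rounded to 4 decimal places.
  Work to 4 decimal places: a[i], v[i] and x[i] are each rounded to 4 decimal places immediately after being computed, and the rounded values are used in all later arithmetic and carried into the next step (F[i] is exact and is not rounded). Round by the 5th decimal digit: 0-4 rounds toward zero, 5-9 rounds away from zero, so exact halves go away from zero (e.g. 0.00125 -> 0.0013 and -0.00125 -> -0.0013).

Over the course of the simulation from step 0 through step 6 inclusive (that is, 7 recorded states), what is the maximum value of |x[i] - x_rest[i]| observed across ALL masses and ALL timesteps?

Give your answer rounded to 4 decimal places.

Step 0: x=[4.0000 10.0000] v=[2.0000 0.0000]
Step 1: x=[4.4800 9.9800] v=[2.4000 -0.1000]
Step 2: x=[5.0008 9.9500] v=[2.6040 -0.1500]
Step 3: x=[5.5195 9.9210] v=[2.5937 -0.1449]
Step 4: x=[5.9935 9.9040] v=[2.3701 -0.0850]
Step 5: x=[6.3842 9.9088] v=[1.9535 0.0240]
Step 6: x=[6.6605 9.9431] v=[1.3816 0.1715]
Max displacement = 1.6605

Answer: 1.6605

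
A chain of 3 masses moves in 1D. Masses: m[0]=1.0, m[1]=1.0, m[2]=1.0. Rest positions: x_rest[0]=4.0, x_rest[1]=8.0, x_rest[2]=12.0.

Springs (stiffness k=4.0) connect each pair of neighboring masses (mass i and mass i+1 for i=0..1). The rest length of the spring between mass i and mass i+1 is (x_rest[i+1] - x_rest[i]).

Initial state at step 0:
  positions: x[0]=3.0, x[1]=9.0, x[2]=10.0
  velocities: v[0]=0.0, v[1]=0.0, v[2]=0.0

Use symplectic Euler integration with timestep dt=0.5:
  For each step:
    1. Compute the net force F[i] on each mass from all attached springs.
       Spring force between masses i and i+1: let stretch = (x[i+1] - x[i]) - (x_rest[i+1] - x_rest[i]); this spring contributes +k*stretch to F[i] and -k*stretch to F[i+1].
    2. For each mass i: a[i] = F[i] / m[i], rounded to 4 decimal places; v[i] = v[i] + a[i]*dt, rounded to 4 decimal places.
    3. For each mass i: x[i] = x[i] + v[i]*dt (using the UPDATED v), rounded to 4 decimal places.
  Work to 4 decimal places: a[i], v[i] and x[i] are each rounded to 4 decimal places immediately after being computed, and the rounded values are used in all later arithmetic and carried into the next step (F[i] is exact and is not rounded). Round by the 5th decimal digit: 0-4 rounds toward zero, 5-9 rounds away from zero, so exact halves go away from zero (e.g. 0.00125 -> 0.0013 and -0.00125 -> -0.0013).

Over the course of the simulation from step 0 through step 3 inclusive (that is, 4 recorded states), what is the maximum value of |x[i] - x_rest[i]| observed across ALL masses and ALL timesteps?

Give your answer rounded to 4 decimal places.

Answer: 4.0000

Derivation:
Step 0: x=[3.0000 9.0000 10.0000] v=[0.0000 0.0000 0.0000]
Step 1: x=[5.0000 4.0000 13.0000] v=[4.0000 -10.0000 6.0000]
Step 2: x=[2.0000 9.0000 11.0000] v=[-6.0000 10.0000 -4.0000]
Step 3: x=[2.0000 9.0000 11.0000] v=[0.0000 0.0000 0.0000]
Max displacement = 4.0000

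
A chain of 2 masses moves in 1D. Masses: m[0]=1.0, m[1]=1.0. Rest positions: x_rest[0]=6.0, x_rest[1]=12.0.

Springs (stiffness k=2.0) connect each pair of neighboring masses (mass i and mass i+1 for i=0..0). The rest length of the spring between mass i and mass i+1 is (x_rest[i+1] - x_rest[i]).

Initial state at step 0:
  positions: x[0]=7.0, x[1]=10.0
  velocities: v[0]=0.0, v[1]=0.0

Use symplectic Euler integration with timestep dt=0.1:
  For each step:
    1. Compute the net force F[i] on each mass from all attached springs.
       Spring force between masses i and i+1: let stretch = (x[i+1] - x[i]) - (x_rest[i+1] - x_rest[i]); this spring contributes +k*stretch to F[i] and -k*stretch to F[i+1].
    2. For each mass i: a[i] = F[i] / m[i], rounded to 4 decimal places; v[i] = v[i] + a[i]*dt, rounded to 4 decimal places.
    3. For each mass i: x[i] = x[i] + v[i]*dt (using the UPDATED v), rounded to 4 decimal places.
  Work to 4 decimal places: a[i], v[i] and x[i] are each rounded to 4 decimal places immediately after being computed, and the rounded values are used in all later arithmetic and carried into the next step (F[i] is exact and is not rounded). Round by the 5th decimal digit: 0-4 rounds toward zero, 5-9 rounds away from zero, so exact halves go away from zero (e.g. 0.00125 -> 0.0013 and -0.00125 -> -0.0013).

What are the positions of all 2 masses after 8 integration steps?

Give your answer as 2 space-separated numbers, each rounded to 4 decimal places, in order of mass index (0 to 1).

Step 0: x=[7.0000 10.0000] v=[0.0000 0.0000]
Step 1: x=[6.9400 10.0600] v=[-0.6000 0.6000]
Step 2: x=[6.8224 10.1776] v=[-1.1760 1.1760]
Step 3: x=[6.6519 10.3481] v=[-1.7050 1.7050]
Step 4: x=[6.4353 10.5647] v=[-2.1658 2.1658]
Step 5: x=[6.1813 10.8187] v=[-2.5399 2.5399]
Step 6: x=[5.9001 11.0999] v=[-2.8124 2.8124]
Step 7: x=[5.6029 11.3971] v=[-2.9724 2.9724]
Step 8: x=[5.3015 11.6985] v=[-3.0136 3.0136]

Answer: 5.3015 11.6985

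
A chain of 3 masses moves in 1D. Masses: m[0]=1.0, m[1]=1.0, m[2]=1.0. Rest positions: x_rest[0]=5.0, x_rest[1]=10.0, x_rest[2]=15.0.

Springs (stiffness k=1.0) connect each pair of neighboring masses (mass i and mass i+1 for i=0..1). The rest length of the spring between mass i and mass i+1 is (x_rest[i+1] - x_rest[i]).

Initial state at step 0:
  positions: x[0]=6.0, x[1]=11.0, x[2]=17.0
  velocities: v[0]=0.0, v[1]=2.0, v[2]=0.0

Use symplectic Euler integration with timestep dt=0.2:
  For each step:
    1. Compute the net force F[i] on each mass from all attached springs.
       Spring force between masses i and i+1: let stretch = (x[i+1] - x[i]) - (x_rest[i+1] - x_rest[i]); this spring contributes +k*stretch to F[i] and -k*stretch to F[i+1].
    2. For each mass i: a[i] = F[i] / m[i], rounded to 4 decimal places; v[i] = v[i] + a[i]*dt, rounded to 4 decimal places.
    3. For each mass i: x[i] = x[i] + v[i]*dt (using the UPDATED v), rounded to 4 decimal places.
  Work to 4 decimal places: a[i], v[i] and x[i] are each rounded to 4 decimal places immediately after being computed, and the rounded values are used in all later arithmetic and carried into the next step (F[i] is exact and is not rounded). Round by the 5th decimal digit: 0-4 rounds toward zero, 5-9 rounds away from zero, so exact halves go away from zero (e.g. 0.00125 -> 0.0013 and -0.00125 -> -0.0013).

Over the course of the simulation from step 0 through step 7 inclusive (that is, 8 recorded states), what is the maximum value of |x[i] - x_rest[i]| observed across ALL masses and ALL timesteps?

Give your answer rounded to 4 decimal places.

Answer: 3.0648

Derivation:
Step 0: x=[6.0000 11.0000 17.0000] v=[0.0000 2.0000 0.0000]
Step 1: x=[6.0000 11.4400 16.9600] v=[0.0000 2.2000 -0.2000]
Step 2: x=[6.0176 11.8832 16.8992] v=[0.0880 2.2160 -0.3040]
Step 3: x=[6.0698 12.2924 16.8378] v=[0.2611 2.0461 -0.3072]
Step 4: x=[6.1709 12.6345 16.7945] v=[0.5056 1.7107 -0.2163]
Step 5: x=[6.3306 12.8845 16.7848] v=[0.7983 1.2500 -0.0483]
Step 6: x=[6.5524 13.0284 16.8191] v=[1.1091 0.7193 0.1716]
Step 7: x=[6.8333 13.0648 16.9018] v=[1.4043 0.1822 0.4135]
Max displacement = 3.0648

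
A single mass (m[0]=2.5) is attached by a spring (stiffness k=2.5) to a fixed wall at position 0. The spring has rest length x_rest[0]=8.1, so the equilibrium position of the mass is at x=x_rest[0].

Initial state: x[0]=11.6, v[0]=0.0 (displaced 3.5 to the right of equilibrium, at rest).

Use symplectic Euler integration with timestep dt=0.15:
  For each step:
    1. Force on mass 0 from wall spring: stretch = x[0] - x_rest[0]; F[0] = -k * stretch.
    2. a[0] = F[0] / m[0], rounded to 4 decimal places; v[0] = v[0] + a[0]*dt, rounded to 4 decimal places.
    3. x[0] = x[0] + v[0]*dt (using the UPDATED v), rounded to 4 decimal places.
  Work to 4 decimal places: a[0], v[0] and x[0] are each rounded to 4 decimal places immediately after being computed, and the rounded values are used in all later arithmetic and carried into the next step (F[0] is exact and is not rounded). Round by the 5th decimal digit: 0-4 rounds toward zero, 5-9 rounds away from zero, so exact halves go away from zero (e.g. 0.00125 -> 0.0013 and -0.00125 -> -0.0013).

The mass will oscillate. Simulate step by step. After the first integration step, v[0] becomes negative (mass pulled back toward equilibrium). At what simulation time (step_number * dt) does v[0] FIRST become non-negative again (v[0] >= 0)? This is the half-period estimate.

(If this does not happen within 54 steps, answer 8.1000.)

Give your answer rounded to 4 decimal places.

Step 0: x=[11.6000] v=[0.0000]
Step 1: x=[11.5213] v=[-0.5250]
Step 2: x=[11.3656] v=[-1.0382]
Step 3: x=[11.1364] v=[-1.5280]
Step 4: x=[10.8389] v=[-1.9835]
Step 5: x=[10.4798] v=[-2.3943]
Step 6: x=[10.0671] v=[-2.7513]
Step 7: x=[9.6101] v=[-3.0464]
Step 8: x=[9.1192] v=[-3.2729]
Step 9: x=[8.6053] v=[-3.4258]
Step 10: x=[8.0801] v=[-3.5016]
Step 11: x=[7.5553] v=[-3.4986]
Step 12: x=[7.0428] v=[-3.4169]
Step 13: x=[6.5541] v=[-3.2583]
Step 14: x=[6.1001] v=[-3.0264]
Step 15: x=[5.6911] v=[-2.7264]
Step 16: x=[5.3363] v=[-2.3651]
Step 17: x=[5.0437] v=[-1.9505]
Step 18: x=[4.8199] v=[-1.4921]
Step 19: x=[4.6699] v=[-1.0001]
Step 20: x=[4.5971] v=[-0.4856]
Step 21: x=[4.6031] v=[0.0398]
First v>=0 after going negative at step 21, time=3.1500

Answer: 3.1500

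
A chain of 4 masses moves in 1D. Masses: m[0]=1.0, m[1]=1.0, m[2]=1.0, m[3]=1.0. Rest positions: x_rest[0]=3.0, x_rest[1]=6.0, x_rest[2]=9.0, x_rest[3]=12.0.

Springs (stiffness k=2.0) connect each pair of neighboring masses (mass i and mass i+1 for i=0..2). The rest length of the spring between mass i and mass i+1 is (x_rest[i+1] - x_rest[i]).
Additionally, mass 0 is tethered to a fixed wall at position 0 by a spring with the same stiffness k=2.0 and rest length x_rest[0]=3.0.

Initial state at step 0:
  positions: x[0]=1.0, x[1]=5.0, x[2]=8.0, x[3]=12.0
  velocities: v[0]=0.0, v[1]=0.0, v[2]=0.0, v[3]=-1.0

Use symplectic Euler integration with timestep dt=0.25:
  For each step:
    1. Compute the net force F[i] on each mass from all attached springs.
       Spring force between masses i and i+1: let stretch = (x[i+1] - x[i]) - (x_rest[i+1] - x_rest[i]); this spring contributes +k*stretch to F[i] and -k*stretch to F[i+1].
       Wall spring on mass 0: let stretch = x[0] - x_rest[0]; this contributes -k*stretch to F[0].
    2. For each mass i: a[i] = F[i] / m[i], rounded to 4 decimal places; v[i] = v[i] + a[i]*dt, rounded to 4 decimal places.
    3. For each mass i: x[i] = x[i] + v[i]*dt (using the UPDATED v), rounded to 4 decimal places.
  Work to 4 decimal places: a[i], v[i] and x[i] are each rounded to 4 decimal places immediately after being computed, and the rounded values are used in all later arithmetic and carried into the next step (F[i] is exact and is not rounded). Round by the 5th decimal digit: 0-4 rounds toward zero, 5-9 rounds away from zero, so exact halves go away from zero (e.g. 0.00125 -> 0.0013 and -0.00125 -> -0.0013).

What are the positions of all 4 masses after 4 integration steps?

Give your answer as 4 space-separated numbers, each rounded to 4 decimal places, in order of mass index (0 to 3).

Answer: 3.3670 4.8409 8.2698 10.4102

Derivation:
Step 0: x=[1.0000 5.0000 8.0000 12.0000] v=[0.0000 0.0000 0.0000 -1.0000]
Step 1: x=[1.3750 4.8750 8.1250 11.6250] v=[1.5000 -0.5000 0.5000 -1.5000]
Step 2: x=[2.0156 4.7188 8.2813 11.1875] v=[2.5625 -0.6250 0.6250 -1.7500]
Step 3: x=[2.7422 4.6700 8.3555 10.7617] v=[2.9063 -0.1954 0.2969 -1.7031]
Step 4: x=[3.3670 4.8409 8.2698 10.4102] v=[2.4991 0.6835 -0.3428 -1.4062]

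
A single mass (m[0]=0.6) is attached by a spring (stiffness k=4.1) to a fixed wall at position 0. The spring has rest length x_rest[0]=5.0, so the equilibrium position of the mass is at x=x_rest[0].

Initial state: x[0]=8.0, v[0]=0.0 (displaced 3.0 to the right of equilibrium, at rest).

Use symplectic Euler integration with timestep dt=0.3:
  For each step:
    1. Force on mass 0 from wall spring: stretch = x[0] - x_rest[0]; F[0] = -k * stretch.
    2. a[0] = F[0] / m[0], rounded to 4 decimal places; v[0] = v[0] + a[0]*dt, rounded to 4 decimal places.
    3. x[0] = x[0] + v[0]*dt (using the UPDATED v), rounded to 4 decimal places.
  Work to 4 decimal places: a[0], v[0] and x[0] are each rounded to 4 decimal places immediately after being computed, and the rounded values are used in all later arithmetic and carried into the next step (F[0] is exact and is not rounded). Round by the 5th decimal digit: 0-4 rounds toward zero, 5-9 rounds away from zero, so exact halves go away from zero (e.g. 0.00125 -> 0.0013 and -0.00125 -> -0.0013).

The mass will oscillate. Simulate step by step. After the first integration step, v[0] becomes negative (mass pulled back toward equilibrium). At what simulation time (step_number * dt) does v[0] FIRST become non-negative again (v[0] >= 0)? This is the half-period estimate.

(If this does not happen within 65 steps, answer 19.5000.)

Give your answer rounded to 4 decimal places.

Answer: 1.2000

Derivation:
Step 0: x=[8.0000] v=[0.0000]
Step 1: x=[6.1550] v=[-6.1500]
Step 2: x=[3.5997] v=[-8.5178]
Step 3: x=[1.9055] v=[-5.6472]
Step 4: x=[2.1145] v=[0.6965]
First v>=0 after going negative at step 4, time=1.2000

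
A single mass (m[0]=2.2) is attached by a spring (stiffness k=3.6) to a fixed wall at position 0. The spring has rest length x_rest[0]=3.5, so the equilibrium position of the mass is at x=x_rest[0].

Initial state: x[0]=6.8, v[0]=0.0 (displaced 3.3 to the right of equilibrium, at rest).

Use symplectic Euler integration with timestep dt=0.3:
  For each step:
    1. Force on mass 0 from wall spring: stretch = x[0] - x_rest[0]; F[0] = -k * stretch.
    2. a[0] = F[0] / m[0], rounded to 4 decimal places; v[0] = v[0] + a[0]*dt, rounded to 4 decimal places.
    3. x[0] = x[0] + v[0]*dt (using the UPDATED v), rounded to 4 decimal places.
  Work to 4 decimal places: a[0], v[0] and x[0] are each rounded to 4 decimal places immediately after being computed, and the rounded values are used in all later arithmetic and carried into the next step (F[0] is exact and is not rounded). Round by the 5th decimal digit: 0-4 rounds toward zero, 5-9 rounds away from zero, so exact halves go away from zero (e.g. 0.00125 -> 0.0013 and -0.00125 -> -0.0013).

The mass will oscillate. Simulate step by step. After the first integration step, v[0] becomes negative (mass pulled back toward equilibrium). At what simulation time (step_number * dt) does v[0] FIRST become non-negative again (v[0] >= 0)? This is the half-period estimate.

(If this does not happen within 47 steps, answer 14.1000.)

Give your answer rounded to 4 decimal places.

Answer: 2.7000

Derivation:
Step 0: x=[6.8000] v=[0.0000]
Step 1: x=[6.3140] v=[-1.6200]
Step 2: x=[5.4136] v=[-3.0014]
Step 3: x=[4.2314] v=[-3.9408]
Step 4: x=[2.9415] v=[-4.2998]
Step 5: x=[1.7338] v=[-4.0256]
Step 6: x=[0.7862] v=[-3.1586]
Step 7: x=[0.2383] v=[-1.8264]
Step 8: x=[0.1707] v=[-0.2252]
Step 9: x=[0.5935] v=[1.4092]
First v>=0 after going negative at step 9, time=2.7000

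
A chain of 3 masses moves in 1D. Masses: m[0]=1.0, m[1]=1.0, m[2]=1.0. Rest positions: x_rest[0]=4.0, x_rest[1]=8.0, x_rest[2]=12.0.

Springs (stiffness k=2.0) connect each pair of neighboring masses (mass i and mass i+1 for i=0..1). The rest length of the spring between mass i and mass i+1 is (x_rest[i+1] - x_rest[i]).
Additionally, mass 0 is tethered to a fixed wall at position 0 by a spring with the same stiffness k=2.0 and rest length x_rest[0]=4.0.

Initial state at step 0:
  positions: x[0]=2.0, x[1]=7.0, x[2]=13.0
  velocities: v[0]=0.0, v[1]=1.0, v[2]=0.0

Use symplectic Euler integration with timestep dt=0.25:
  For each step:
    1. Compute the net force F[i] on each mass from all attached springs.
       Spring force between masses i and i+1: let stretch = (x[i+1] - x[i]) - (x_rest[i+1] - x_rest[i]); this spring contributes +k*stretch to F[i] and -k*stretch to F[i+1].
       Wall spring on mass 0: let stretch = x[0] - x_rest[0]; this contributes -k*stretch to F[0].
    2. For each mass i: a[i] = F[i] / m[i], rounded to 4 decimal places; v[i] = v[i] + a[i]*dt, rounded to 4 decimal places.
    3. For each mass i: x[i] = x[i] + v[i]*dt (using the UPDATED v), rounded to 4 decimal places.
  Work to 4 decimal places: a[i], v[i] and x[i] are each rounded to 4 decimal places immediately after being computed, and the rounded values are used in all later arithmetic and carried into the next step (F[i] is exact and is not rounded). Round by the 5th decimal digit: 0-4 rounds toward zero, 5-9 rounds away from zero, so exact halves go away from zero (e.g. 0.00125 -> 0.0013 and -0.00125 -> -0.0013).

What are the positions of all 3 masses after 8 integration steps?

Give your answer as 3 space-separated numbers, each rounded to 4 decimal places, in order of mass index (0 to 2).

Answer: 5.7608 8.9476 11.5140

Derivation:
Step 0: x=[2.0000 7.0000 13.0000] v=[0.0000 1.0000 0.0000]
Step 1: x=[2.3750 7.3750 12.7500] v=[1.5000 1.5000 -1.0000]
Step 2: x=[3.0781 7.7969 12.3281] v=[2.8125 1.6875 -1.6875]
Step 3: x=[3.9863 8.1953 11.8398] v=[3.6329 1.5937 -1.9531]
Step 4: x=[4.9224 8.5232 11.3960] v=[3.7443 1.3115 -1.7754]
Step 5: x=[5.6933 8.7601 11.0931] v=[3.0835 0.9475 -1.2118]
Step 6: x=[6.1359 8.9053 10.9985] v=[1.7703 0.5806 -0.3783]
Step 7: x=[6.1577 8.9659 11.1423] v=[0.0871 0.2425 0.5751]
Step 8: x=[5.7608 8.9476 11.5140] v=[-1.5877 -0.0734 1.4869]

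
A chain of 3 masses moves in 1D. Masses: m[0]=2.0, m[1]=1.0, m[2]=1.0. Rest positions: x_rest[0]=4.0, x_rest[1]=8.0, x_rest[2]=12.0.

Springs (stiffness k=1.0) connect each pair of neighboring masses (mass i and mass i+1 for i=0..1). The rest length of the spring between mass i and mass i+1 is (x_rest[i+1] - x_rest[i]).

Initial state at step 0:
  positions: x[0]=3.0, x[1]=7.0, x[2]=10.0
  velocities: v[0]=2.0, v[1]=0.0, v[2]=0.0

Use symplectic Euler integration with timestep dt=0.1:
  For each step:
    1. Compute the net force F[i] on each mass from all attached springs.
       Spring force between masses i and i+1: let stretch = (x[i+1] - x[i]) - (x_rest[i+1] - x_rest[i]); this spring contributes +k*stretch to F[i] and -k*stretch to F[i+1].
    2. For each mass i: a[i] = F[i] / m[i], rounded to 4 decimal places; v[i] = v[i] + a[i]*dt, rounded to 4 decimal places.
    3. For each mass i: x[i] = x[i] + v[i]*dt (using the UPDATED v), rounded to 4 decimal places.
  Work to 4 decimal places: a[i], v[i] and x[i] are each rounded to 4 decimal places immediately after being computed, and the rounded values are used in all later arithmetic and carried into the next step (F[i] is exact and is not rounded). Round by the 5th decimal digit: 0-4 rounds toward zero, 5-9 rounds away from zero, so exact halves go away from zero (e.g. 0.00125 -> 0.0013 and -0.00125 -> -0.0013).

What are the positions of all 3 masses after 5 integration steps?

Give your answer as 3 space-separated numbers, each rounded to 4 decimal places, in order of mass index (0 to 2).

Answer: 3.9787 6.8992 10.1435

Derivation:
Step 0: x=[3.0000 7.0000 10.0000] v=[2.0000 0.0000 0.0000]
Step 1: x=[3.2000 6.9900 10.0100] v=[2.0000 -0.1000 0.1000]
Step 2: x=[3.3990 6.9723 10.0298] v=[1.9895 -0.1770 0.1980]
Step 3: x=[3.5958 6.9494 10.0590] v=[1.9682 -0.2286 0.2923]
Step 4: x=[3.7894 6.9241 10.0971] v=[1.9359 -0.2530 0.3813]
Step 5: x=[3.9787 6.8992 10.1435] v=[1.8926 -0.2492 0.4640]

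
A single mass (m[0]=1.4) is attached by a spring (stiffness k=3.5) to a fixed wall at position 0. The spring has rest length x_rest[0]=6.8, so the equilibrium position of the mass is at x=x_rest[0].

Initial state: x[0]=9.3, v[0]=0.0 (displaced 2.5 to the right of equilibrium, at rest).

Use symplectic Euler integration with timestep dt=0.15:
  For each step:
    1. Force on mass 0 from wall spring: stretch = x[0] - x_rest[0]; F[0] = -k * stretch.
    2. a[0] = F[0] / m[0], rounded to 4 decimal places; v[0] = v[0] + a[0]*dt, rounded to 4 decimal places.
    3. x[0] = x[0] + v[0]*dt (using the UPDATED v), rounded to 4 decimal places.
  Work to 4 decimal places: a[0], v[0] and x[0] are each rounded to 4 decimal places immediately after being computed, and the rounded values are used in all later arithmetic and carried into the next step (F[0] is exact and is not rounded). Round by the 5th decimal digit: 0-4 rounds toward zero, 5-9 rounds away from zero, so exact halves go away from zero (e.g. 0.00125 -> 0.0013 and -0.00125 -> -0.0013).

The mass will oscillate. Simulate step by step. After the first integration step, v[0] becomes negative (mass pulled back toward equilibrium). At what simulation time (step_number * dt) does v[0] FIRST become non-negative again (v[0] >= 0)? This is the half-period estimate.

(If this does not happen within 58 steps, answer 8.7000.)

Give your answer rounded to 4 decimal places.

Step 0: x=[9.3000] v=[0.0000]
Step 1: x=[9.1594] v=[-0.9375]
Step 2: x=[8.8861] v=[-1.8223]
Step 3: x=[8.4954] v=[-2.6046]
Step 4: x=[8.0093] v=[-3.2404]
Step 5: x=[7.4552] v=[-3.6939]
Step 6: x=[6.8643] v=[-3.9396]
Step 7: x=[6.2697] v=[-3.9637]
Step 8: x=[5.7050] v=[-3.7648]
Step 9: x=[5.2019] v=[-3.3542]
Step 10: x=[4.7887] v=[-2.7549]
Step 11: x=[4.4886] v=[-2.0007]
Step 12: x=[4.3185] v=[-1.1339]
Step 13: x=[4.2880] v=[-0.2033]
Step 14: x=[4.3988] v=[0.7387]
First v>=0 after going negative at step 14, time=2.1000

Answer: 2.1000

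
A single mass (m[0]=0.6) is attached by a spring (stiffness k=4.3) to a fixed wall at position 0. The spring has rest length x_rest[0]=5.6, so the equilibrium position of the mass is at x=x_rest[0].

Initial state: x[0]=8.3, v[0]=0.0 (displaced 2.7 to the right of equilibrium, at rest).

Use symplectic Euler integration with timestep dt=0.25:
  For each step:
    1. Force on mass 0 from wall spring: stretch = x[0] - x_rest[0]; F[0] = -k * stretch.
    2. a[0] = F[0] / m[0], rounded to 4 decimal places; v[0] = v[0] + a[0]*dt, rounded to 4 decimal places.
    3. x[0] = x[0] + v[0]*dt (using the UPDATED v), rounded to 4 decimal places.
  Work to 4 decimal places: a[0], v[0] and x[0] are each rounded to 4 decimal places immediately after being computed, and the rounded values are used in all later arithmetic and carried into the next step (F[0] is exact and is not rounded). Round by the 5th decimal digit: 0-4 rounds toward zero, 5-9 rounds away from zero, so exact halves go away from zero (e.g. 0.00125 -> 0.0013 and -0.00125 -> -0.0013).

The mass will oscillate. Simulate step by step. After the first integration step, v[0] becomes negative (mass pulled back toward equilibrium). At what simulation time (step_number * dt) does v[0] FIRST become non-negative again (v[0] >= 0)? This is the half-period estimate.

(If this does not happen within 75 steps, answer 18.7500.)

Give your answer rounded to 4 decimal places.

Answer: 1.2500

Derivation:
Step 0: x=[8.3000] v=[0.0000]
Step 1: x=[7.0906] v=[-4.8375]
Step 2: x=[5.2136] v=[-7.5082]
Step 3: x=[3.5096] v=[-6.8159]
Step 4: x=[2.7420] v=[-3.0706]
Step 5: x=[3.2545] v=[2.0500]
First v>=0 after going negative at step 5, time=1.2500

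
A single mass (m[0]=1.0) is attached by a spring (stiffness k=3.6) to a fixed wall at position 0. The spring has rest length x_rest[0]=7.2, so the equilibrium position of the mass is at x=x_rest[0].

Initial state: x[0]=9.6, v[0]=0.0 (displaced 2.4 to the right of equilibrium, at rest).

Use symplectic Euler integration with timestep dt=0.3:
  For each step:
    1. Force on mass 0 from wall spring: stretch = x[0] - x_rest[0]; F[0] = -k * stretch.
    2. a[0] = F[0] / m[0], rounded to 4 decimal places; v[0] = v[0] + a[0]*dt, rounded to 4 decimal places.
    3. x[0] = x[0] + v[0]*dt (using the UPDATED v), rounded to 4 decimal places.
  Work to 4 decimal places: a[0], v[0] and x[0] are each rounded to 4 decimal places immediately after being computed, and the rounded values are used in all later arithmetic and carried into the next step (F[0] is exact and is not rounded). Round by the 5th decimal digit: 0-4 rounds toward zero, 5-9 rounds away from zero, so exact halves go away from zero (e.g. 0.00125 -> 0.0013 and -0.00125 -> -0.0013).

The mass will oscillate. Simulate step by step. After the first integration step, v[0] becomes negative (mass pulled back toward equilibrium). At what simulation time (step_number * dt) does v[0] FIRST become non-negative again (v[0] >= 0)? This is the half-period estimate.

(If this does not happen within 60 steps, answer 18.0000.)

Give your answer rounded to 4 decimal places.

Step 0: x=[9.6000] v=[0.0000]
Step 1: x=[8.8224] v=[-2.5920]
Step 2: x=[7.5191] v=[-4.3442]
Step 3: x=[6.1125] v=[-4.6888]
Step 4: x=[5.0582] v=[-3.5143]
Step 5: x=[4.6978] v=[-1.2012]
Step 6: x=[5.1482] v=[1.5012]
First v>=0 after going negative at step 6, time=1.8000

Answer: 1.8000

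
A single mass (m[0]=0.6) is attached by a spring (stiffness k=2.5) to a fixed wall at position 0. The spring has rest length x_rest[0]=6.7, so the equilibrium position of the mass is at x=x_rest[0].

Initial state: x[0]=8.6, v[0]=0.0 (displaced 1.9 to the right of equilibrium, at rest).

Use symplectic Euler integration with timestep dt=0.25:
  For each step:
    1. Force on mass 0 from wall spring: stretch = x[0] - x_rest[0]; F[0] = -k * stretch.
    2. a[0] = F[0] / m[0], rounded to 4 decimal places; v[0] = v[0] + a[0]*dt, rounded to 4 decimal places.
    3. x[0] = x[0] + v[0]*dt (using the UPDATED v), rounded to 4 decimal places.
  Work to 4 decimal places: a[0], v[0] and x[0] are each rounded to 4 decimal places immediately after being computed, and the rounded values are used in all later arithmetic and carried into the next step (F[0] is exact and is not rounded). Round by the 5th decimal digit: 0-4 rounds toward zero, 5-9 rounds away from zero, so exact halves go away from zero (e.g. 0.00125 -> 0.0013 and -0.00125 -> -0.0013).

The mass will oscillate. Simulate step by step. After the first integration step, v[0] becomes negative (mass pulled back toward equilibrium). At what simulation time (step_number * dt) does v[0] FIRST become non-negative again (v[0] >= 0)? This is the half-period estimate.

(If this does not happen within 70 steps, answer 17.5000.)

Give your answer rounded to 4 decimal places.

Step 0: x=[8.6000] v=[0.0000]
Step 1: x=[8.1052] v=[-1.9792]
Step 2: x=[7.2445] v=[-3.4430]
Step 3: x=[6.2420] v=[-4.0102]
Step 4: x=[5.3587] v=[-3.5331]
Step 5: x=[4.8247] v=[-2.1359]
Step 6: x=[4.7791] v=[-0.1825]
Step 7: x=[5.2337] v=[1.8185]
First v>=0 after going negative at step 7, time=1.7500

Answer: 1.7500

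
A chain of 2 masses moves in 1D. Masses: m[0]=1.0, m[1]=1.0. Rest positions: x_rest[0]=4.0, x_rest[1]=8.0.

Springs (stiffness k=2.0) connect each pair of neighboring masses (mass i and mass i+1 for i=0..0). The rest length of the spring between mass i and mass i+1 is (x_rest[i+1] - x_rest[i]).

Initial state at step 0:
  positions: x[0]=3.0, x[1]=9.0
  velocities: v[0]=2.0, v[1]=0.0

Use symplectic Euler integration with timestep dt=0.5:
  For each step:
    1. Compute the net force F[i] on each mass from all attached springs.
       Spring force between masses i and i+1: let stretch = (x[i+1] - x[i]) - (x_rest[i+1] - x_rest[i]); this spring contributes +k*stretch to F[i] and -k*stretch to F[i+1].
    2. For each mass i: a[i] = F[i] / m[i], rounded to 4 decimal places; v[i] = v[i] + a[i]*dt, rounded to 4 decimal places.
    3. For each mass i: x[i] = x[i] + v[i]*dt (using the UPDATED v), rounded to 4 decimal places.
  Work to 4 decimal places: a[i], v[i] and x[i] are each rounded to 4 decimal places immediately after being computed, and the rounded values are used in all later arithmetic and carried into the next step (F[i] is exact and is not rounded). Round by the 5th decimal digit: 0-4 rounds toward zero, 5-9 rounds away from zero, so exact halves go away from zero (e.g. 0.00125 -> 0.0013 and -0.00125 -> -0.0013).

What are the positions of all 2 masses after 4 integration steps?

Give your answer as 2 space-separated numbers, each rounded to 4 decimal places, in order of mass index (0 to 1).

Step 0: x=[3.0000 9.0000] v=[2.0000 0.0000]
Step 1: x=[5.0000 8.0000] v=[4.0000 -2.0000]
Step 2: x=[6.5000 7.5000] v=[3.0000 -1.0000]
Step 3: x=[6.5000 8.5000] v=[0.0000 2.0000]
Step 4: x=[5.5000 10.5000] v=[-2.0000 4.0000]

Answer: 5.5000 10.5000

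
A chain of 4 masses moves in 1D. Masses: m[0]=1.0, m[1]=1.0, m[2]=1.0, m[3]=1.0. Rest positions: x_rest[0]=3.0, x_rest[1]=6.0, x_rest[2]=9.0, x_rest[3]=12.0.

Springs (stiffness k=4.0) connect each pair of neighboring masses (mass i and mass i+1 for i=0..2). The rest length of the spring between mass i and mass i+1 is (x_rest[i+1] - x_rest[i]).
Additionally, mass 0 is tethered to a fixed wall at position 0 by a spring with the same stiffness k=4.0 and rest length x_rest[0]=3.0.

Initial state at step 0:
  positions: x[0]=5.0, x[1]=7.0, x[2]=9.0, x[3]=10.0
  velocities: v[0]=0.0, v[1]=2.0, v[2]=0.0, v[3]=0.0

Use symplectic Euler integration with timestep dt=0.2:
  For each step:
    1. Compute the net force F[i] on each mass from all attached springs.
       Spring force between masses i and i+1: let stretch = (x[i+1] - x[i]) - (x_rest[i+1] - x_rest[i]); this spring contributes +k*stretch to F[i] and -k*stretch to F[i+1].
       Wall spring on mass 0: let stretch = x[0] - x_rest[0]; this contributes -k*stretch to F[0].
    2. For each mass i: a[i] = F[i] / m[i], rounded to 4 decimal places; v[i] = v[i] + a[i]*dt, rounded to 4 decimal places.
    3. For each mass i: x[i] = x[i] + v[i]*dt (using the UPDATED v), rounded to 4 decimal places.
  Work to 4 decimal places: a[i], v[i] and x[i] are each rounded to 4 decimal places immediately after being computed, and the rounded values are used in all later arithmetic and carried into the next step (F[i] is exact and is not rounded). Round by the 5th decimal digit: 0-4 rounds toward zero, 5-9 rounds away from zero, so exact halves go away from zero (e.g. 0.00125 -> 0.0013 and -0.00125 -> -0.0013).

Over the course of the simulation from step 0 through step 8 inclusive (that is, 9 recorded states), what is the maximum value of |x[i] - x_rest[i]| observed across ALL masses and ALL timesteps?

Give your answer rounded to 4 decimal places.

Step 0: x=[5.0000 7.0000 9.0000 10.0000] v=[0.0000 2.0000 0.0000 0.0000]
Step 1: x=[4.5200 7.4000 8.8400 10.3200] v=[-2.4000 2.0000 -0.8000 1.6000]
Step 2: x=[3.7776 7.5696 8.6864 10.8832] v=[-3.7120 0.8480 -0.7680 2.8160]
Step 3: x=[3.0375 7.3112 8.7056 11.5749] v=[-3.7005 -1.2922 0.0960 3.4586]
Step 4: x=[2.4952 6.5921 8.9608 12.2875] v=[-2.7115 -3.5956 1.2759 3.5632]
Step 5: x=[2.2092 5.5965 9.3693 12.9479] v=[-1.4301 -4.9782 2.0423 3.3018]
Step 6: x=[2.1117 4.6625 9.7467 13.5157] v=[-0.4876 -4.6698 1.8869 2.8389]
Step 7: x=[2.0844 4.1339 9.9136 13.9604] v=[-0.1363 -2.6431 0.8347 2.2237]
Step 8: x=[2.0516 4.2021 9.8033 14.2377] v=[-0.1642 0.3411 -0.5516 1.3863]
Max displacement = 2.2377

Answer: 2.2377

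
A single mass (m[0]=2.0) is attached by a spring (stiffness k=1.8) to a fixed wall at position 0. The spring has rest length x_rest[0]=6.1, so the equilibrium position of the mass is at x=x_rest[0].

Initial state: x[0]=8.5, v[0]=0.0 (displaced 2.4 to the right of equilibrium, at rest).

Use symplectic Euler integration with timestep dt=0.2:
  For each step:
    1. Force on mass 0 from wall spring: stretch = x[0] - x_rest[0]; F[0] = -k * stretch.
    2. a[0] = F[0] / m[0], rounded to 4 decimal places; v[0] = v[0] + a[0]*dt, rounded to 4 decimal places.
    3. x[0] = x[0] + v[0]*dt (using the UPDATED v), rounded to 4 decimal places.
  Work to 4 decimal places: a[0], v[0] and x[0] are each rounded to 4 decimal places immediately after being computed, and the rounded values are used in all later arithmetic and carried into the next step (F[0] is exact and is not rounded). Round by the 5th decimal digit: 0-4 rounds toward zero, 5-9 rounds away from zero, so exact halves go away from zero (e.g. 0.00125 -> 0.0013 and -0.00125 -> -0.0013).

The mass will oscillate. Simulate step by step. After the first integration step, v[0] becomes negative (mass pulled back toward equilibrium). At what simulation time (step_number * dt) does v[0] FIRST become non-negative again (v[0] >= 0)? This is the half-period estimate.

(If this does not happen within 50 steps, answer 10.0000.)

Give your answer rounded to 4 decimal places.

Answer: 3.4000

Derivation:
Step 0: x=[8.5000] v=[0.0000]
Step 1: x=[8.4136] v=[-0.4320]
Step 2: x=[8.2439] v=[-0.8484]
Step 3: x=[7.9970] v=[-1.2343]
Step 4: x=[7.6818] v=[-1.5758]
Step 5: x=[7.3097] v=[-1.8605]
Step 6: x=[6.8941] v=[-2.0782]
Step 7: x=[6.4499] v=[-2.2211]
Step 8: x=[5.9931] v=[-2.2841]
Step 9: x=[5.5401] v=[-2.2649]
Step 10: x=[5.1073] v=[-2.1641]
Step 11: x=[4.7102] v=[-1.9854]
Step 12: x=[4.3632] v=[-1.7352]
Step 13: x=[4.0787] v=[-1.4226]
Step 14: x=[3.8669] v=[-1.0588]
Step 15: x=[3.7355] v=[-0.6568]
Step 16: x=[3.6893] v=[-0.2312]
Step 17: x=[3.7298] v=[0.2027]
First v>=0 after going negative at step 17, time=3.4000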